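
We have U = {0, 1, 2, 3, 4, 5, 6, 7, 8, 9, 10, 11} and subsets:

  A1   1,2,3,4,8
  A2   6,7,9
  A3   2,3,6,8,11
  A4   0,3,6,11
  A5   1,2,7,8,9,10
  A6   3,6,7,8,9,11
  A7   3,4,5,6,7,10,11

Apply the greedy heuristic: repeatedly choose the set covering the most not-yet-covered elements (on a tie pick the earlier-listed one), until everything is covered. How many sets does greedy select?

3

Pick 1: A7 covers 7 new elements (3, 4, 5, 6, 7, 10, 11).
Pick 2: A5 covers 4 new elements (1, 2, 8, 9).
Pick 3: A4 covers 1 new elements (0).
Greedy uses 3 sets.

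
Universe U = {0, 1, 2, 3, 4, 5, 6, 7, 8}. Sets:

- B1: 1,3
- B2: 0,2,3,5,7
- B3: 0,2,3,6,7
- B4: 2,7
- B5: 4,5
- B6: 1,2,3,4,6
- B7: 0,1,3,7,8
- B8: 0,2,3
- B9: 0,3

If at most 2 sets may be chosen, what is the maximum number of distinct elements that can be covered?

8

Choosing B2, B6 covers {0, 1, 2, 3, 4, 5, 6, 7} — 8 elements.
No choice of 2 sets does better; here 8 is left uncovered.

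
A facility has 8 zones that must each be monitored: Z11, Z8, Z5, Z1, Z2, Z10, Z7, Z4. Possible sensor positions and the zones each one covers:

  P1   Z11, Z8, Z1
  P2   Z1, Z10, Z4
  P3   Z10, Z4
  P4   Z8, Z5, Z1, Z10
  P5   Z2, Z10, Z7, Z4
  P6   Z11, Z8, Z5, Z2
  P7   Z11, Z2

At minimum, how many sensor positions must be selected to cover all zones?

3

P1, P4, P5 together cover {Z11, Z8, Z5, Z1, Z2, Z10, Z7, Z4} — every zone.
No 2 of the 7 sensor positions cover everything (all 21 pairs fall short), so 3 is minimum.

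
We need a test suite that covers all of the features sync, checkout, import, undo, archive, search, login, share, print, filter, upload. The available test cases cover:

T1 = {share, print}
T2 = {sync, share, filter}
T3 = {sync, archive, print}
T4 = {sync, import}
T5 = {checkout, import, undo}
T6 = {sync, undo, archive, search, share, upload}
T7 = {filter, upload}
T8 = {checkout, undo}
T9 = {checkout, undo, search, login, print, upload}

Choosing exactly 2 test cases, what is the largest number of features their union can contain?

Choosing T2, T9 covers {sync, checkout, undo, search, login, share, print, filter, upload} — 9 features.
No choice of 2 test cases does better; here import, archive are left uncovered.

9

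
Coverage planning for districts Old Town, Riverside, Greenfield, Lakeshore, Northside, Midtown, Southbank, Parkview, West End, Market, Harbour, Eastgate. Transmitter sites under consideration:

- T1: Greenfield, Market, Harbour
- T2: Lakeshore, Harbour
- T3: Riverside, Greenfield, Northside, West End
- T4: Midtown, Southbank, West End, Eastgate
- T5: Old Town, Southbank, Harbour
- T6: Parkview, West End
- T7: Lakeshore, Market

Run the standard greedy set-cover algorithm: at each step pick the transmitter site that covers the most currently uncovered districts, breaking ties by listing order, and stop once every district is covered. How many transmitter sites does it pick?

6

Pick 1: T3 covers 4 new districts (Riverside, Greenfield, Northside, West End).
Pick 2: T4 covers 3 new districts (Midtown, Southbank, Eastgate).
Pick 3: T1 covers 2 new districts (Market, Harbour).
Pick 4: T2 covers 1 new districts (Lakeshore).
Pick 5: T5 covers 1 new districts (Old Town).
Pick 6: T6 covers 1 new districts (Parkview).
Greedy uses 6 transmitter sites. (The true minimum is 5.)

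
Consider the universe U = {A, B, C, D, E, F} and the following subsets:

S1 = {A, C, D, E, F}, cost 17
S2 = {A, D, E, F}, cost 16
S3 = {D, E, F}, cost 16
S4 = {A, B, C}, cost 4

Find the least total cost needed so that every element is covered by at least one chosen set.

20

S2, S4 cover every element at cost 16 + 4 = 20.
Any cover uses at least 2 sets; among all covering selections none totals below 20.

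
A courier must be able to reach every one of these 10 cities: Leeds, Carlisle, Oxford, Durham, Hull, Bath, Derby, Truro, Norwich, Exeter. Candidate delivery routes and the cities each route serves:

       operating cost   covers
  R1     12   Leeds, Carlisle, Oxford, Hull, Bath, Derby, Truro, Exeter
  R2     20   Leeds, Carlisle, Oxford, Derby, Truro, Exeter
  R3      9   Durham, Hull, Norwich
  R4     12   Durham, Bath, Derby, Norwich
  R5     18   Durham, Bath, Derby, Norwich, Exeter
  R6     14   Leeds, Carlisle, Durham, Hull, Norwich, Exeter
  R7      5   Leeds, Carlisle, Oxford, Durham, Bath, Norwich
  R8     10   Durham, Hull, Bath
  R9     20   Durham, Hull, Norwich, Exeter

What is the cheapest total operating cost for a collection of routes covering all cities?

17

R1, R7 cover every city at operating cost 12 + 5 = 17.
Any cover uses at least 2 routes; among all covering selections none totals below 17.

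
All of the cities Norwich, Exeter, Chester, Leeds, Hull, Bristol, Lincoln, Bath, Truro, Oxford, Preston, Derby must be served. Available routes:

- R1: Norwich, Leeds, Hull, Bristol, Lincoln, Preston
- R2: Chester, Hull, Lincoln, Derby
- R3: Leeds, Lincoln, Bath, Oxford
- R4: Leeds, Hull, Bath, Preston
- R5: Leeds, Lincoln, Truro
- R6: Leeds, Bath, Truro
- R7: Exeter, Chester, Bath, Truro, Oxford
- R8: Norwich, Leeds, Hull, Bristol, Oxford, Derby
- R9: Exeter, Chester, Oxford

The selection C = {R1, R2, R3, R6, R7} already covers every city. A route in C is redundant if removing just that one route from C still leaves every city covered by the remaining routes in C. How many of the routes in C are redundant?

2

Drop R1: Norwich, Bristol, Preston uncovered — not redundant.
Drop R2: Derby uncovered — not redundant.
Drop R3: the rest still cover every city — redundant.
Drop R6: the rest still cover every city — redundant.
Drop R7: Exeter uncovered — not redundant.
2 redundant: R3, R6.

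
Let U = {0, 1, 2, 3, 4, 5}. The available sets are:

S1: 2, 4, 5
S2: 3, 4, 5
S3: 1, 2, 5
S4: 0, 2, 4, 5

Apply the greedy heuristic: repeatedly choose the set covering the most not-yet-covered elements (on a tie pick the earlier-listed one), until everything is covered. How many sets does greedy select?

Pick 1: S4 covers 4 new elements (0, 2, 4, 5).
Pick 2: S2 covers 1 new elements (3).
Pick 3: S3 covers 1 new elements (1).
Greedy uses 3 sets.

3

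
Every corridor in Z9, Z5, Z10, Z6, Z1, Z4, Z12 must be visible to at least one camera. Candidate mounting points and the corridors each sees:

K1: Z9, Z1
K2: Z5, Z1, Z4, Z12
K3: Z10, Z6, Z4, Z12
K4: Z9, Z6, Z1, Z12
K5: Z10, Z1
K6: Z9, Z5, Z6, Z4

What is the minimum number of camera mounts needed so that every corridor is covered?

3

K1, K2, K3 together cover {Z9, Z5, Z10, Z6, Z1, Z4, Z12} — every corridor.
No 2 of the 6 camera mounts cover everything (all 15 pairs fall short), so 3 is minimum.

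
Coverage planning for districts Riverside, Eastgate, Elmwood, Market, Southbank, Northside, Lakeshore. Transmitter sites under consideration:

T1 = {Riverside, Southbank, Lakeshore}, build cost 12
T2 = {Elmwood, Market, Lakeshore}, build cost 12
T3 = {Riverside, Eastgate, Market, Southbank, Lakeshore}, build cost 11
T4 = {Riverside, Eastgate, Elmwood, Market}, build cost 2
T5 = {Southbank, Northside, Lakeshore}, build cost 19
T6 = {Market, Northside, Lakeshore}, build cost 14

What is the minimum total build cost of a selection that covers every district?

21

T4, T5 cover every district at build cost 2 + 19 = 21.
Any cover uses at least 2 transmitter sites; among all covering selections none totals below 21.
Greedy by coverage-per-build cost would pick T4, T3, T6 for 27 — worse than the optimum 21.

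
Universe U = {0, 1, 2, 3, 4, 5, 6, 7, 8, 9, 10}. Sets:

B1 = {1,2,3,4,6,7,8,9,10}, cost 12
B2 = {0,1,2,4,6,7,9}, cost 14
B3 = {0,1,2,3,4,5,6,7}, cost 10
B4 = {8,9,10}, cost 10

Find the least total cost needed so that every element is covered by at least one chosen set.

B3, B4 cover every element at cost 10 + 10 = 20.
Any cover uses at least 2 sets; among all covering selections none totals below 20.

20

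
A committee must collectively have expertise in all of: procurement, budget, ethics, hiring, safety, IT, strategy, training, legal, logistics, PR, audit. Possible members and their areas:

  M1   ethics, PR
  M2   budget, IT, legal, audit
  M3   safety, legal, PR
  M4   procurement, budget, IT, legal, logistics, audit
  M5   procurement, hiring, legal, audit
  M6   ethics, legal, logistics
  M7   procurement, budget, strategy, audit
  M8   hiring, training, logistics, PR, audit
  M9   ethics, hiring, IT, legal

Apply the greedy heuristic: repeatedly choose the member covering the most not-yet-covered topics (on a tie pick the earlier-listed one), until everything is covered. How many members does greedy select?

5

Pick 1: M4 covers 6 new topics (procurement, budget, IT, legal, logistics, audit).
Pick 2: M8 covers 3 new topics (hiring, training, PR).
Pick 3: M1 covers 1 new topics (ethics).
Pick 4: M3 covers 1 new topics (safety).
Pick 5: M7 covers 1 new topics (strategy).
Greedy uses 5 members. (The true minimum is 4.)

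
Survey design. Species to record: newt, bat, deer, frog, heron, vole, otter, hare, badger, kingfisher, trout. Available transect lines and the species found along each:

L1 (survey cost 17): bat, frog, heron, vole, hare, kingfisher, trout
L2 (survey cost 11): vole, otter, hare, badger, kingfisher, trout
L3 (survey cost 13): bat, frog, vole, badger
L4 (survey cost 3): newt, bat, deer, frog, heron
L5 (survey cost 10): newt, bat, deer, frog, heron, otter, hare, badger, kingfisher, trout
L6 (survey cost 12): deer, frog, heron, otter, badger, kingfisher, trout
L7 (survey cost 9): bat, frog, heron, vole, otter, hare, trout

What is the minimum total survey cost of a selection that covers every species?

L2, L4 cover every species at survey cost 11 + 3 = 14.
Any cover uses at least 2 transects; among all covering selections none totals below 14.

14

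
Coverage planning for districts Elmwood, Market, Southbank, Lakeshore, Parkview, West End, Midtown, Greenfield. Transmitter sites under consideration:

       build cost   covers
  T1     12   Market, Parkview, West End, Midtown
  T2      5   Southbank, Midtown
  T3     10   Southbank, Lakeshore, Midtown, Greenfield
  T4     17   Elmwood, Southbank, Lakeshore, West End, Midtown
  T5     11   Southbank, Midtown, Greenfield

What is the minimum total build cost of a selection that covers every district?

39

T1, T3, T4 cover every district at build cost 12 + 10 + 17 = 39.
Any cover uses at least 3 transmitter sites; among all covering selections none totals below 39.
Greedy by coverage-per-build cost would pick T2, T1, T3, T4 for 44 — worse than the optimum 39.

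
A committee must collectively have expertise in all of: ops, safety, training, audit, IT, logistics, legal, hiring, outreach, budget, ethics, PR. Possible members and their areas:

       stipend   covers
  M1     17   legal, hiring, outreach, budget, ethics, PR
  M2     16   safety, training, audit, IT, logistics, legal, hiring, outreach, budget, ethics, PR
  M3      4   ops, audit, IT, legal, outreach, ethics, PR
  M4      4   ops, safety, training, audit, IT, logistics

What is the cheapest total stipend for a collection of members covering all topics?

20

M2, M3 cover every topic at stipend 16 + 4 = 20.
Any cover uses at least 2 members; among all covering selections none totals below 20.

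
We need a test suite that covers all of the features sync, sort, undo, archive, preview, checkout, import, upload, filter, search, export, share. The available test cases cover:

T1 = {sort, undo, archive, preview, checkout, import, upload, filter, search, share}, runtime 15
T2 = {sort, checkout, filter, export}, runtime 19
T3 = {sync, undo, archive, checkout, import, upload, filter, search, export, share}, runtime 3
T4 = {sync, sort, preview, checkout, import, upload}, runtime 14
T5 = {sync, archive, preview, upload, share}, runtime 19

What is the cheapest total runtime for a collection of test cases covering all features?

T3, T4 cover every feature at runtime 3 + 14 = 17.
Any cover uses at least 2 test cases; among all covering selections none totals below 17.

17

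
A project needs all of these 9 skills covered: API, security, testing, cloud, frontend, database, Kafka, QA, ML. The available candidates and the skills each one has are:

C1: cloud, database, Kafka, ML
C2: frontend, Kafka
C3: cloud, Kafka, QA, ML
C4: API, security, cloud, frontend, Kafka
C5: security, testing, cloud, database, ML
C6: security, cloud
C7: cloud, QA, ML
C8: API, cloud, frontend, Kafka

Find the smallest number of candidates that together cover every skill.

3

C3, C4, C5 together cover {API, security, testing, cloud, frontend, database, Kafka, QA, ML} — every skill.
No 2 of the 8 candidates cover everything (all 28 pairs fall short), so 3 is minimum.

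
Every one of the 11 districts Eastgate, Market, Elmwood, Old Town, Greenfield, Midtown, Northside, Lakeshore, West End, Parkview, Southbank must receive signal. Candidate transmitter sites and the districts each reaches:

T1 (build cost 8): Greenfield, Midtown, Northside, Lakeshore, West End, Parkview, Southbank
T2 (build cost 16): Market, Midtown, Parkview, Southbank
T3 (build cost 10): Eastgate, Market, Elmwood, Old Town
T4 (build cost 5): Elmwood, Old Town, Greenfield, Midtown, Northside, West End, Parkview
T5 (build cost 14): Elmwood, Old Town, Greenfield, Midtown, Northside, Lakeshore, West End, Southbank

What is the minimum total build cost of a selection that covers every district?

T1, T3 cover every district at build cost 8 + 10 = 18.
Any cover uses at least 2 transmitter sites; among all covering selections none totals below 18.
Greedy by coverage-per-build cost would pick T4, T1, T3 for 23 — worse than the optimum 18.

18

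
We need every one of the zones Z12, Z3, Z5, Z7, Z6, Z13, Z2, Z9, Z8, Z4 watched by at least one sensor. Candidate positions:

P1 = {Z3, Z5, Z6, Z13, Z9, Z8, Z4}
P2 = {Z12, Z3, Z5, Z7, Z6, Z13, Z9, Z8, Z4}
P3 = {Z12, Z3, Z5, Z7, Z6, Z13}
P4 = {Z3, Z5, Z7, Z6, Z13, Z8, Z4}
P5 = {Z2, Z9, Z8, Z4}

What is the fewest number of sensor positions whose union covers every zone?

2

P2, P5 together cover {Z12, Z3, Z5, Z7, Z6, Z13, Z2, Z9, Z8, Z4} — every zone.
No single sensor position contains all 10 zones, so 2 is optimal.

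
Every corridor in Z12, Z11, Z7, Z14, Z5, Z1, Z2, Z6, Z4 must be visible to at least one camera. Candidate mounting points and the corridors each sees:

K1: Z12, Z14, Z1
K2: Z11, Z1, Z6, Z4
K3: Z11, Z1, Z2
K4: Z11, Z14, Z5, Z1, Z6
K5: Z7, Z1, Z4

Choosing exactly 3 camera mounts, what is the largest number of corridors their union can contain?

8

Choosing K1, K4, K5 covers {Z12, Z11, Z7, Z14, Z5, Z1, Z6, Z4} — 8 corridors.
No choice of 3 camera mounts does better; here Z2 is left uncovered.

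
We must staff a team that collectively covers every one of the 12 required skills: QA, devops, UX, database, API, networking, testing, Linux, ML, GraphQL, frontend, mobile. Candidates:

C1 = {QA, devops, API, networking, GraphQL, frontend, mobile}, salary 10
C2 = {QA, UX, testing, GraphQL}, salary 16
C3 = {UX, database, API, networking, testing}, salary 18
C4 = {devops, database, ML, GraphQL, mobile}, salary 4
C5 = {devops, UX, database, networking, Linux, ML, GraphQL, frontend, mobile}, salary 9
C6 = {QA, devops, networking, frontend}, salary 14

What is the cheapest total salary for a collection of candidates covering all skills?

C1, C2, C5 cover every skill at salary 10 + 16 + 9 = 35.
Any cover uses at least 3 candidates; among all covering selections none totals below 35.

35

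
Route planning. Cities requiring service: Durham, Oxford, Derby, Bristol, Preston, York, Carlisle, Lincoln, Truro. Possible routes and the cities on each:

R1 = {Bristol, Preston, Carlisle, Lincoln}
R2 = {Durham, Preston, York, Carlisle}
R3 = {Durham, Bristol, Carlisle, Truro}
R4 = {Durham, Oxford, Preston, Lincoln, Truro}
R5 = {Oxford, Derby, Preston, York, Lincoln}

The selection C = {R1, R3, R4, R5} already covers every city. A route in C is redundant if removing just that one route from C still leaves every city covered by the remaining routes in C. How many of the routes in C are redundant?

3

Drop R1: the rest still cover every city — redundant.
Drop R3: the rest still cover every city — redundant.
Drop R4: the rest still cover every city — redundant.
Drop R5: Derby, York uncovered — not redundant.
3 redundant: R1, R3, R4.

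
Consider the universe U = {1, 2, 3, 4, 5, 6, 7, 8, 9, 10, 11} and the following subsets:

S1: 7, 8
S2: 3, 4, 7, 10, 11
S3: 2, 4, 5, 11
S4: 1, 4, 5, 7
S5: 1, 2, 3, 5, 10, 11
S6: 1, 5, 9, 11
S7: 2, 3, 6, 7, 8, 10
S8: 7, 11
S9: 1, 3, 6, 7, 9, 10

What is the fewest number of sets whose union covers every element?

S1, S3, S9 together cover {1, 2, 3, 4, 5, 6, 7, 8, 9, 10, 11} — every element.
No 2 of the 9 sets cover everything (all 36 pairs fall short), so 3 is minimum.
Greedy (largest uncovered first) would take S5, S7, S2, S6 — 4 sets — but 3 suffice.

3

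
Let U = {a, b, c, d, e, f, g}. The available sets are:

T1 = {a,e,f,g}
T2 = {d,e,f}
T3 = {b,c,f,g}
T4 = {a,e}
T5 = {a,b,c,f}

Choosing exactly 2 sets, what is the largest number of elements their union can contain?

6

Choosing T1, T3 covers {a, b, c, e, f, g} — 6 elements.
No choice of 2 sets does better; here d is left uncovered.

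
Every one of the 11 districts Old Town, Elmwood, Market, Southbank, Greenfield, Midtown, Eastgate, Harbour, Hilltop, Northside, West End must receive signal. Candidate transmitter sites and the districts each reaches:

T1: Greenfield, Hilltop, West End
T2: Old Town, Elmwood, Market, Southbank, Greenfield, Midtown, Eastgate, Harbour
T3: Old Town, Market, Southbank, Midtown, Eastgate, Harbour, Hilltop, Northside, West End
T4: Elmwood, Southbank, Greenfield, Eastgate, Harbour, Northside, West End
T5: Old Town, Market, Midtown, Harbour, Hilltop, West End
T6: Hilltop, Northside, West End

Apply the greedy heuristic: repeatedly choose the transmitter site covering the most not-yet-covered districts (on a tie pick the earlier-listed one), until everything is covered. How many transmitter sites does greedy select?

Pick 1: T3 covers 9 new districts (Old Town, Market, Southbank, Midtown, Eastgate, Harbour, Hilltop, Northside, West End).
Pick 2: T2 covers 2 new districts (Elmwood, Greenfield).
Greedy uses 2 transmitter sites.

2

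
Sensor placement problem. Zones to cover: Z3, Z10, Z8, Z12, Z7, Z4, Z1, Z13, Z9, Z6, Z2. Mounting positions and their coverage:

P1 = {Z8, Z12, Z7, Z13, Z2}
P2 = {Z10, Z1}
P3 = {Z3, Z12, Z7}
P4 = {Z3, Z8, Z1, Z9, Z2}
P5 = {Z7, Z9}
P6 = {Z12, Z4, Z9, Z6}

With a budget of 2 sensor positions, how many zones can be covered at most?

8

Choosing P1, P4 covers {Z3, Z8, Z12, Z7, Z1, Z13, Z9, Z2} — 8 zones.
No choice of 2 sensor positions does better; here Z10, Z4, Z6 are left uncovered.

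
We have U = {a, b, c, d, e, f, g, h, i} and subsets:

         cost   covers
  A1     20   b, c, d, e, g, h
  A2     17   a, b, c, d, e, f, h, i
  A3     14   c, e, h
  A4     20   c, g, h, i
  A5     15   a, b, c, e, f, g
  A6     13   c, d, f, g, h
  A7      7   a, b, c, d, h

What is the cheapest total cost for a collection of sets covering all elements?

30

A2, A6 cover every element at cost 17 + 13 = 30.
Any cover uses at least 2 sets; among all covering selections none totals below 30.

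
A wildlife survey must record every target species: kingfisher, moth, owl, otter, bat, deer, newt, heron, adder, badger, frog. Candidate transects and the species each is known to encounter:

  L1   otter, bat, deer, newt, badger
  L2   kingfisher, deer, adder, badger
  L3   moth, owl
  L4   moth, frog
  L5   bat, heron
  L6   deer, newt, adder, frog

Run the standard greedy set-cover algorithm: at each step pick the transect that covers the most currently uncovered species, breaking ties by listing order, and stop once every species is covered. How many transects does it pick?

Pick 1: L1 covers 5 new species (otter, bat, deer, newt, badger).
Pick 2: L2 covers 2 new species (kingfisher, adder).
Pick 3: L3 covers 2 new species (moth, owl).
Pick 4: L4 covers 1 new species (frog).
Pick 5: L5 covers 1 new species (heron).
Greedy uses 5 transects.

5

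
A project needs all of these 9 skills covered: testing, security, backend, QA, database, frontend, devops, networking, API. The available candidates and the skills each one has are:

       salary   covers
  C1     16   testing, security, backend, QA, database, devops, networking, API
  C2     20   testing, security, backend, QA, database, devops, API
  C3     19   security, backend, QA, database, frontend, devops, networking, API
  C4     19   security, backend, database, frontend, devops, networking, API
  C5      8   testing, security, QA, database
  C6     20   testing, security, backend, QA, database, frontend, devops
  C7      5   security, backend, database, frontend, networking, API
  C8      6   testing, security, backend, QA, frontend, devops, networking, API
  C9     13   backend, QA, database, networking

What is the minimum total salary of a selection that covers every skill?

11

C7, C8 cover every skill at salary 5 + 6 = 11.
Any cover uses at least 2 candidates; among all covering selections none totals below 11.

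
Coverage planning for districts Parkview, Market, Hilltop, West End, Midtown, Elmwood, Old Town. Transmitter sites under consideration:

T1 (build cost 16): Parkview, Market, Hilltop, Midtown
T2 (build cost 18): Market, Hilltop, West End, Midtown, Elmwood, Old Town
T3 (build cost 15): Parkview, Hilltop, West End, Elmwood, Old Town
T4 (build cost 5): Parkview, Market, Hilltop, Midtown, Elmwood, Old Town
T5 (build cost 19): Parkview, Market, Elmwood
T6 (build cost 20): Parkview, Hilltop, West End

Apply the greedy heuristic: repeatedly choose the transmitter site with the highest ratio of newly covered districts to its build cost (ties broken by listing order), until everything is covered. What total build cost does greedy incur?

20

Pick 1: T4 adds 6 new (Parkview, Market, Hilltop, Midtown, Elmwood, Old Town) at build cost 5 (ratio 6/5).
Pick 2: T3 adds 1 new (West End) at build cost 15 (ratio 1/15).
Greedy total build cost: 5 + 15 = 20.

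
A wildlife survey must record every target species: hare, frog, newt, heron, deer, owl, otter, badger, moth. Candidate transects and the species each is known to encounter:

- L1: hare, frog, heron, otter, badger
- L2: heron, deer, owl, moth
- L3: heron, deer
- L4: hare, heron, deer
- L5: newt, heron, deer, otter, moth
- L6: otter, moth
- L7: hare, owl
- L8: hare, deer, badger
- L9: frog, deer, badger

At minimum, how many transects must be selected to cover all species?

3

L1, L2, L5 together cover {hare, frog, newt, heron, deer, owl, otter, badger, moth} — every species.
No 2 of the 9 transects cover everything (all 36 pairs fall short), so 3 is minimum.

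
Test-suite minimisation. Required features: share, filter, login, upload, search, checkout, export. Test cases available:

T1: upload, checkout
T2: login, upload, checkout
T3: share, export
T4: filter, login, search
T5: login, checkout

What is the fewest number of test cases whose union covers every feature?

T1, T3, T4 together cover {share, filter, login, upload, search, checkout, export} — every feature.
No 2 of the 5 test cases cover everything (all 10 pairs fall short), so 3 is minimum.

3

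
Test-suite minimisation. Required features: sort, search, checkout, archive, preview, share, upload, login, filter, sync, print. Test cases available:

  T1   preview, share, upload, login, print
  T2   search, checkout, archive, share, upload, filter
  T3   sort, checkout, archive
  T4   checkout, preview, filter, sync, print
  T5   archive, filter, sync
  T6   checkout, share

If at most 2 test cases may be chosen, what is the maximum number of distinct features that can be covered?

Choosing T1, T2 covers {search, checkout, archive, preview, share, upload, login, filter, print} — 9 features.
No choice of 2 test cases does better; here sort, sync are left uncovered.

9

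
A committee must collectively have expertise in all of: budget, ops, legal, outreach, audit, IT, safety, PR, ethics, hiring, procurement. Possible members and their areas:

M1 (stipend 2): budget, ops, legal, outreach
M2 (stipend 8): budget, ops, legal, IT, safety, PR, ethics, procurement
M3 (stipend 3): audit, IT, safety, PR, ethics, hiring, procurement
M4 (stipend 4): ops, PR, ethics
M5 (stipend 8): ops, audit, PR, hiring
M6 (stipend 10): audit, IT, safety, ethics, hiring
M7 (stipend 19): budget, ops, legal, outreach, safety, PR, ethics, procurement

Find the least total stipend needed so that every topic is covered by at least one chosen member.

5

M1, M3 cover every topic at stipend 2 + 3 = 5.
Any cover uses at least 2 members; among all covering selections none totals below 5.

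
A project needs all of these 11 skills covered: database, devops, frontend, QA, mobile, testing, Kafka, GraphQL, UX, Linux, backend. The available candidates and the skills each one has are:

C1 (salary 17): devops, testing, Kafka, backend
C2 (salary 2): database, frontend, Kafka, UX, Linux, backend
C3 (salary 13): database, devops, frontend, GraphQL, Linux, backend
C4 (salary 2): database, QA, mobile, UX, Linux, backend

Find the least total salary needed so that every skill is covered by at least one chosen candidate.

C1, C3, C4 cover every skill at salary 17 + 13 + 2 = 32.
Any cover uses at least 3 candidates; among all covering selections none totals below 32.
Greedy by coverage-per-salary would pick C2, C4, C3, C1 for 34 — worse than the optimum 32.

32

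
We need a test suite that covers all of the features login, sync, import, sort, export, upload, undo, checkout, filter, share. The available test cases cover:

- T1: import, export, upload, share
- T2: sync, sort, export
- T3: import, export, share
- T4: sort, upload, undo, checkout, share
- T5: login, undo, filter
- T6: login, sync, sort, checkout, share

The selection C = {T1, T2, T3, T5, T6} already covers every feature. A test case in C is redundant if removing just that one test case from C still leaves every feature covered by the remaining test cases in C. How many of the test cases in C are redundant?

Drop T1: upload uncovered — not redundant.
Drop T2: the rest still cover every feature — redundant.
Drop T3: the rest still cover every feature — redundant.
Drop T5: undo, filter uncovered — not redundant.
Drop T6: checkout uncovered — not redundant.
2 redundant: T2, T3.

2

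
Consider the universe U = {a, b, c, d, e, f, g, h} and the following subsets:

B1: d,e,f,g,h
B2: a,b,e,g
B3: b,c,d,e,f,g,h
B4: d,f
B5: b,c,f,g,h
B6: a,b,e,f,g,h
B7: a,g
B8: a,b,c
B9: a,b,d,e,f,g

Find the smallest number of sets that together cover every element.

B1, B8 together cover {a, b, c, d, e, f, g, h} — every element.
No single set contains all 8 elements, so 2 is optimal.

2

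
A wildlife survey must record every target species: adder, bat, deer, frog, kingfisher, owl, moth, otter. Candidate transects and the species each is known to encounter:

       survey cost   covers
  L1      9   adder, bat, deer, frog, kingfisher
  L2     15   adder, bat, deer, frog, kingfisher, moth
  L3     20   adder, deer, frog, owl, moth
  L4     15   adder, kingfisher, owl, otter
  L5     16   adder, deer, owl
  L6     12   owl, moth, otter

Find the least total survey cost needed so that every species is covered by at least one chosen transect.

21

L1, L6 cover every species at survey cost 9 + 12 = 21.
Any cover uses at least 2 transects; among all covering selections none totals below 21.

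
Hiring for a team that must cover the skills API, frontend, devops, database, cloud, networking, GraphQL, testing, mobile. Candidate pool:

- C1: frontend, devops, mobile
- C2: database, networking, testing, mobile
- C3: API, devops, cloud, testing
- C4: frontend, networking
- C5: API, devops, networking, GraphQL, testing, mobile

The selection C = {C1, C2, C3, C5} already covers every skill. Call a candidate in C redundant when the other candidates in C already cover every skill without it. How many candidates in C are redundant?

Drop C1: frontend uncovered — not redundant.
Drop C2: database uncovered — not redundant.
Drop C3: cloud uncovered — not redundant.
Drop C5: GraphQL uncovered — not redundant.
None of the candidates in C is redundant.

0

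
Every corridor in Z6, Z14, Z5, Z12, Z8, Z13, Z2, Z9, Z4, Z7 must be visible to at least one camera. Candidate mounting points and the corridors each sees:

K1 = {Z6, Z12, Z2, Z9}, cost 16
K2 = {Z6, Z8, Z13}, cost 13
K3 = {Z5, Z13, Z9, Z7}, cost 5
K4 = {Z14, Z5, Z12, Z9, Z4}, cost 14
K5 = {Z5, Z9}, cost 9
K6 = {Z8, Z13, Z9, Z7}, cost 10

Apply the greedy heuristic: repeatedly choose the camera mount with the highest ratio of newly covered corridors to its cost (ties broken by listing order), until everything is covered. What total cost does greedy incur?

Pick 1: K3 adds 4 new (Z5, Z13, Z9, Z7) at cost 5 (ratio 4/5).
Pick 2: K4 adds 3 new (Z14, Z12, Z4) at cost 14 (ratio 3/14).
Pick 3: K2 adds 2 new (Z6, Z8) at cost 13 (ratio 2/13).
Pick 4: K1 adds 1 new (Z2) at cost 16 (ratio 1/16).
Greedy total cost: 5 + 14 + 13 + 16 = 48. (The true optimum is 40, so greedy overshoots here.)

48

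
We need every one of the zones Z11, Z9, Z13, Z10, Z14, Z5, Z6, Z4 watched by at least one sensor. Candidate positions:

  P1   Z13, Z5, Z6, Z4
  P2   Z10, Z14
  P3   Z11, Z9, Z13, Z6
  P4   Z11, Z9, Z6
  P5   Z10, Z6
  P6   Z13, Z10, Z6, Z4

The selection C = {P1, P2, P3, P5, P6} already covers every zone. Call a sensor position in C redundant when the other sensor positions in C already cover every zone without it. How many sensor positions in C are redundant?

Drop P1: Z5 uncovered — not redundant.
Drop P2: Z14 uncovered — not redundant.
Drop P3: Z11, Z9 uncovered — not redundant.
Drop P5: the rest still cover every zone — redundant.
Drop P6: the rest still cover every zone — redundant.
2 redundant: P5, P6.

2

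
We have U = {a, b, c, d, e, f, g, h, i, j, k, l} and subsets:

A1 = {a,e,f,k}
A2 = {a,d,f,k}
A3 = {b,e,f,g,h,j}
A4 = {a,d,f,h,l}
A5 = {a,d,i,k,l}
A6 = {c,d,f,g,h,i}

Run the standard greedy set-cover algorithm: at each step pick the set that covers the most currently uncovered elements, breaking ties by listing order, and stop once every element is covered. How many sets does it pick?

Pick 1: A3 covers 6 new elements (b, e, f, g, h, j).
Pick 2: A5 covers 5 new elements (a, d, i, k, l).
Pick 3: A6 covers 1 new elements (c).
Greedy uses 3 sets.

3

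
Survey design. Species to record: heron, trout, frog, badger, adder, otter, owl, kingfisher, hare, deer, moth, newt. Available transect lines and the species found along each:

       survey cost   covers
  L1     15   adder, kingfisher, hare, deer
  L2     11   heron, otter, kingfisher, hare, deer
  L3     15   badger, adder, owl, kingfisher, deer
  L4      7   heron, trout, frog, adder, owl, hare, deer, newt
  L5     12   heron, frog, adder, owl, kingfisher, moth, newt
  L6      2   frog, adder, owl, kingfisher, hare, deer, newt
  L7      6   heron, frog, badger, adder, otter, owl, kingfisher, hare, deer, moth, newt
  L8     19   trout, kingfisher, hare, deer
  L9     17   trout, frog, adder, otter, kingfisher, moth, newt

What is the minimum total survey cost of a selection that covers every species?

13

L4, L7 cover every species at survey cost 7 + 6 = 13.
Any cover uses at least 2 transects; among all covering selections none totals below 13.
Greedy by coverage-per-survey cost would pick L6, L7, L4 for 15 — worse than the optimum 13.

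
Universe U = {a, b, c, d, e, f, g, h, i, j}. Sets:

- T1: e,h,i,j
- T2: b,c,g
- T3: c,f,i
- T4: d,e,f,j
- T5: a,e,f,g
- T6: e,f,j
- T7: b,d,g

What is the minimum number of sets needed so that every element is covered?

T1, T2, T4, T5 together cover {a, b, c, d, e, f, g, h, i, j} — every element.
No 3 of the 7 sets cover everything (all 35 triples fall short), so 4 is minimum.

4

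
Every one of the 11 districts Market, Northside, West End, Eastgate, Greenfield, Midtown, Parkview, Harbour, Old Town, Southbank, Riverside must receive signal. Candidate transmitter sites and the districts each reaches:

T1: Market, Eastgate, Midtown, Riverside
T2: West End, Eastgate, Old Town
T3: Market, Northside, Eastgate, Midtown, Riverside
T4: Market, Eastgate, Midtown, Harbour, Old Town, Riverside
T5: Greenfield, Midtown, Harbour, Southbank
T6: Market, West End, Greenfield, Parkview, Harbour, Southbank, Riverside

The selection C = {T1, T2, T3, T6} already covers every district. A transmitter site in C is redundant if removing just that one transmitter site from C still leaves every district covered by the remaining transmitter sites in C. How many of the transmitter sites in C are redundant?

Drop T1: the rest still cover every district — redundant.
Drop T2: Old Town uncovered — not redundant.
Drop T3: Northside uncovered — not redundant.
Drop T6: Greenfield, Parkview, Harbour, Southbank uncovered — not redundant.
1 redundant: T1.

1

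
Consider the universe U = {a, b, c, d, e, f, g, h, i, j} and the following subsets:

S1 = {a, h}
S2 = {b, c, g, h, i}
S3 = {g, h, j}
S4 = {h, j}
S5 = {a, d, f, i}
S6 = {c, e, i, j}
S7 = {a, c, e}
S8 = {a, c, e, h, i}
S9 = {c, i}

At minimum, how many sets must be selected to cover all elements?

3

S2, S5, S6 together cover {a, b, c, d, e, f, g, h, i, j} — every element.
No 2 of the 9 sets cover everything (all 36 pairs fall short), so 3 is minimum.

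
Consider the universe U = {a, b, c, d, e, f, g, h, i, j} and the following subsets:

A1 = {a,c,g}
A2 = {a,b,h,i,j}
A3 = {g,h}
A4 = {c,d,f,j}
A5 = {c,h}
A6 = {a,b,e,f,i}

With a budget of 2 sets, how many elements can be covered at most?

8

Choosing A2, A4 covers {a, b, c, d, f, h, i, j} — 8 elements.
No choice of 2 sets does better; here e, g are left uncovered.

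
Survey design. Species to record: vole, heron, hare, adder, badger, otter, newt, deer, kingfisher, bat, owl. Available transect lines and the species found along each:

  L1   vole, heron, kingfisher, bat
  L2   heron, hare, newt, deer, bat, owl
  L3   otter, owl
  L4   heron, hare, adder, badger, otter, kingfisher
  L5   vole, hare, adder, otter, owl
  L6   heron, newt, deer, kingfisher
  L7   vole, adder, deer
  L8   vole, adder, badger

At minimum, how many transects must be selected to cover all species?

L1, L2, L4 together cover {vole, heron, hare, adder, badger, otter, newt, deer, kingfisher, bat, owl} — every species.
No 2 of the 8 transects cover everything (all 28 pairs fall short), so 3 is minimum.

3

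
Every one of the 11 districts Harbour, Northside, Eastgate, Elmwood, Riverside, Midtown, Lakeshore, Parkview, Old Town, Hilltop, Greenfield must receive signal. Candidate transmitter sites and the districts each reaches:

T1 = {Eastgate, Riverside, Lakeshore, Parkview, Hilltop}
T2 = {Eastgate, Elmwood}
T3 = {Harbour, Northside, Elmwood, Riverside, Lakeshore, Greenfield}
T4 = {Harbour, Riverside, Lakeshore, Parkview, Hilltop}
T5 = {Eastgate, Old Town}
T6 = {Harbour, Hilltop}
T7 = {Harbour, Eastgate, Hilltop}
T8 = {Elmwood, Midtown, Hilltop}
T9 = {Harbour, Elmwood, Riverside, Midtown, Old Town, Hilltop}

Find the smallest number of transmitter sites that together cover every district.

T1, T3, T9 together cover {Harbour, Northside, Eastgate, Elmwood, Riverside, Midtown, Lakeshore, Parkview, Old Town, Hilltop, Greenfield} — every district.
No 2 of the 9 transmitter sites cover everything (all 36 pairs fall short), so 3 is minimum.

3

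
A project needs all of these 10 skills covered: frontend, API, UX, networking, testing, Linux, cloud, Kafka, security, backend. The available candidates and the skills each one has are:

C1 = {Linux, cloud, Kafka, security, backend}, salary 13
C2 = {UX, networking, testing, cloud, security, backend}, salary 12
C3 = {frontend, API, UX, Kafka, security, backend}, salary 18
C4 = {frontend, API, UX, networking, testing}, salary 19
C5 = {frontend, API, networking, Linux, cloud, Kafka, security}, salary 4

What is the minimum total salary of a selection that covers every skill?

16

C2, C5 cover every skill at salary 12 + 4 = 16.
Any cover uses at least 2 candidates; among all covering selections none totals below 16.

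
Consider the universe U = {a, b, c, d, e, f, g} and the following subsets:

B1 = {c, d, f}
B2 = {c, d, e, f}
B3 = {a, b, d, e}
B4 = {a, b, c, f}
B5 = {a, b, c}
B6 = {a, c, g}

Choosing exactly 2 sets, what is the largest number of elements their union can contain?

Choosing B1, B3 covers {a, b, c, d, e, f} — 6 elements.
No choice of 2 sets does better; here g is left uncovered.

6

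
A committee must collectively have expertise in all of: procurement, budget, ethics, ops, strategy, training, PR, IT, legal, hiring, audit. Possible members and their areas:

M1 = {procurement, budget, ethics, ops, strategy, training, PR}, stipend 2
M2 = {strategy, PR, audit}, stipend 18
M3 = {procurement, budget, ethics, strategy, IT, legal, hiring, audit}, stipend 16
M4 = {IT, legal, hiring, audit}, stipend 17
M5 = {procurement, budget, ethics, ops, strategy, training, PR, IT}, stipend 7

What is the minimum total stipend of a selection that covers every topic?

M1, M3 cover every topic at stipend 2 + 16 = 18.
Any cover uses at least 2 members; among all covering selections none totals below 18.

18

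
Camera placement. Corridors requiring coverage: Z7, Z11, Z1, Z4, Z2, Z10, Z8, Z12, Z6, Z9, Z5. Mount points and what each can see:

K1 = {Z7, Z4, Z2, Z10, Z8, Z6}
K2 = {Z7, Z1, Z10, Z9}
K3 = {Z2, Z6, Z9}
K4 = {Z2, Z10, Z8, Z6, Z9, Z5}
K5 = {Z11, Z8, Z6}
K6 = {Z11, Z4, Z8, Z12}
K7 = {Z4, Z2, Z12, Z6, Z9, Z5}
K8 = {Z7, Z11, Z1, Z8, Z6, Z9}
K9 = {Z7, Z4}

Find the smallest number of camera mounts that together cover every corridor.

K1, K7, K8 together cover {Z7, Z11, Z1, Z4, Z2, Z10, Z8, Z12, Z6, Z9, Z5} — every corridor.
No 2 of the 9 camera mounts cover everything (all 36 pairs fall short), so 3 is minimum.

3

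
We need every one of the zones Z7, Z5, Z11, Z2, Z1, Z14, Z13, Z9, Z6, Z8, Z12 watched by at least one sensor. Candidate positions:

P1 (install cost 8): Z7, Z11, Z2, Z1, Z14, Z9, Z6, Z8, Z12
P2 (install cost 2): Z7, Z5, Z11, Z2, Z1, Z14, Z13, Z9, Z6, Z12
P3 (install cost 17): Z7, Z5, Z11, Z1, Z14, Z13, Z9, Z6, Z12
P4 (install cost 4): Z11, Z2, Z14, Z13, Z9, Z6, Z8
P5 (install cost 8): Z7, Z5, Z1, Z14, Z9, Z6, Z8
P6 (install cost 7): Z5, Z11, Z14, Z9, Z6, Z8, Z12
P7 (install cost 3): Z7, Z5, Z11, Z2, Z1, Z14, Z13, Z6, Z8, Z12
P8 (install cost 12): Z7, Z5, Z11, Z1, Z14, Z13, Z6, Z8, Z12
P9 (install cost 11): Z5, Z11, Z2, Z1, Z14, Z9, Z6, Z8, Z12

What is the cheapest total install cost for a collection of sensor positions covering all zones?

5

P2, P7 cover every zone at install cost 2 + 3 = 5.
Any cover uses at least 2 sensor positions; among all covering selections none totals below 5.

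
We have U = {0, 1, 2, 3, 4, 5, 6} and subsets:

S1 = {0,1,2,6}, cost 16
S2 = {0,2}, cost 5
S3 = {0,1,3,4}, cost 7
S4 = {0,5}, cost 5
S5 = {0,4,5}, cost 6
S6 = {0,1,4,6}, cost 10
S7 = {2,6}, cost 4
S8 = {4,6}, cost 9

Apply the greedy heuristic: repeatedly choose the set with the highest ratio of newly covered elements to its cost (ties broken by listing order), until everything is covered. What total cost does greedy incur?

Pick 1: S3 adds 4 new (0, 1, 3, 4) at cost 7 (ratio 4/7).
Pick 2: S7 adds 2 new (2, 6) at cost 4 (ratio 2/4).
Pick 3: S4 adds 1 new (5) at cost 5 (ratio 1/5).
Greedy total cost: 7 + 4 + 5 = 16.

16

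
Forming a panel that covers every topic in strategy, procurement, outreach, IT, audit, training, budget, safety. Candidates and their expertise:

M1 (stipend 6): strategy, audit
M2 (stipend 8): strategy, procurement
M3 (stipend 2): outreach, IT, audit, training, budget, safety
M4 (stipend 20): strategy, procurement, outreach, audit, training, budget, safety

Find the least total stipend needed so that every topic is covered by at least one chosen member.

M2, M3 cover every topic at stipend 8 + 2 = 10.
Any cover uses at least 2 members; among all covering selections none totals below 10.

10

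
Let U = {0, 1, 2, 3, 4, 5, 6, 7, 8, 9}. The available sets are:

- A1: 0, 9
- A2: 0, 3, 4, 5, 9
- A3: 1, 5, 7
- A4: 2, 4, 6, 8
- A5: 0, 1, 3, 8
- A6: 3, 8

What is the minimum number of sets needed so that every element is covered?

3

A2, A3, A4 together cover {0, 1, 2, 3, 4, 5, 6, 7, 8, 9} — every element.
No 2 of the 6 sets cover everything (all 15 pairs fall short), so 3 is minimum.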